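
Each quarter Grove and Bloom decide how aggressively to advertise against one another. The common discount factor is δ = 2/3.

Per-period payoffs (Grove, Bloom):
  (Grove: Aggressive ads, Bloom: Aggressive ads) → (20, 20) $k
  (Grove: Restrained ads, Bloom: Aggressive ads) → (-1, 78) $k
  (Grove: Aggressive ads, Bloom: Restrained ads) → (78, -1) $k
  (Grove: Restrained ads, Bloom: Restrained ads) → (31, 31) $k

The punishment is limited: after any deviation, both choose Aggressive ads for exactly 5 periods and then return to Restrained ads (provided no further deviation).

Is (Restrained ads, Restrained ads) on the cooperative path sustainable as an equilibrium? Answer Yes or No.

No

IC: δ+…+δ^5 ≥ (78−31)/(31−20) = 47/11.
At δ = 2/3: partial sum = 1.7366 < 4.2727. Cooperation not sustainable.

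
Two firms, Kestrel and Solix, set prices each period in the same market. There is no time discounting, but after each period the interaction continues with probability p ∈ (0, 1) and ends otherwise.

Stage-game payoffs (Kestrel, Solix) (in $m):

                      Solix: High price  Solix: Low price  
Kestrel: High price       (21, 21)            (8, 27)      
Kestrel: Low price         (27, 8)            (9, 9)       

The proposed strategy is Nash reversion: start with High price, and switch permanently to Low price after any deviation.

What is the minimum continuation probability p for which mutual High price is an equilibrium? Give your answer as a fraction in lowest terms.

With no time discounting, the continuation probability p plays the role of the discount factor.
Grim-trigger IC: 21/(1−p) ≥ 27 + 9p/(1−p) ⇒ p ≥ (27−21)/(27−9) = 1/3.

1/3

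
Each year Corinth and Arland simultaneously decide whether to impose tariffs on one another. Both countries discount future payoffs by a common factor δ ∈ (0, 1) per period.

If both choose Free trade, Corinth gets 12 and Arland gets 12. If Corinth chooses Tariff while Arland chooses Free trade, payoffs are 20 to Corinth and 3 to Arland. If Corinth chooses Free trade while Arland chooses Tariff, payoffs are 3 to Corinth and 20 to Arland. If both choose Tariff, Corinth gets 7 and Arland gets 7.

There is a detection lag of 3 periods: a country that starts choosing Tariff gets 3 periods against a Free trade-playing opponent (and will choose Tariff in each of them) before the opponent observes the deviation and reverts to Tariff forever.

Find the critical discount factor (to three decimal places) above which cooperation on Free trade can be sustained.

0.851

Deviating for the 3 undetected periods gains 20−12 = 8 per period over cooperation, then loses 12−7 = 5 per period forever once punishment starts.
Gain: 8(1 + δ + … + δ^2); loss: 5·δ^3/(1−δ).
No profitable deviation ⇔ 8(1−δ^3) ≤ 5·δ^3, i.e. δ^3 ≥ 8/(8+5) = 8/13.
Hence δ ≥ (8/13)^(1/3) ≈ 0.851.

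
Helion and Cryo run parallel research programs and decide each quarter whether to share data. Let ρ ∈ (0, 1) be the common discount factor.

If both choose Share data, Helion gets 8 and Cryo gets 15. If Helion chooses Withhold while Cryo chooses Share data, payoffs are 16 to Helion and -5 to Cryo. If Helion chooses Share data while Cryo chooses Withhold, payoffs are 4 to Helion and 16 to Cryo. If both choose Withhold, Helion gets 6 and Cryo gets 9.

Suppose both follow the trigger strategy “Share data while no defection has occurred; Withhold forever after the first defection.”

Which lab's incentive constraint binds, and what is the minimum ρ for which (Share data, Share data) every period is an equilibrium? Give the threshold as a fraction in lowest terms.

Helion; ρ ≥ 4/5

Helion: cooperation gives 8 each period; deviation gives 16 once then 6 forever.
  8/(1−ρ) ≥ 16 + 6ρ/(1−ρ) ⇒ ρ ≥ 8/10 = 4/5.
Cryo: cooperation gives 15 each period; deviation gives 16 once then 9 forever.
  ρ ≥ 1/7.
Both must hold, so the binding constraint is Helion's: ρ ≥ 4/5.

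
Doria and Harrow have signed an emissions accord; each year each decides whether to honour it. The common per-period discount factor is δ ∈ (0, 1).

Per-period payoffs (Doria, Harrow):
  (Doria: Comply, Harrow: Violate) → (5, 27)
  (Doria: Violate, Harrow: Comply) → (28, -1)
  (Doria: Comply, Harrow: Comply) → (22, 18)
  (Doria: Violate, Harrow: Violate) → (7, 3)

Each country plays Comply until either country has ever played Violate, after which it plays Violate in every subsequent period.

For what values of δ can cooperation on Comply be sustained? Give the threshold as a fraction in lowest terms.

Doria's threshold: (28−22)/(28−7) = 2/7.
Harrow's threshold: (27−18)/(27−3) = 3/8.
2/7 < 3/8, so Harrow binds and δ* = 3/8.

3/8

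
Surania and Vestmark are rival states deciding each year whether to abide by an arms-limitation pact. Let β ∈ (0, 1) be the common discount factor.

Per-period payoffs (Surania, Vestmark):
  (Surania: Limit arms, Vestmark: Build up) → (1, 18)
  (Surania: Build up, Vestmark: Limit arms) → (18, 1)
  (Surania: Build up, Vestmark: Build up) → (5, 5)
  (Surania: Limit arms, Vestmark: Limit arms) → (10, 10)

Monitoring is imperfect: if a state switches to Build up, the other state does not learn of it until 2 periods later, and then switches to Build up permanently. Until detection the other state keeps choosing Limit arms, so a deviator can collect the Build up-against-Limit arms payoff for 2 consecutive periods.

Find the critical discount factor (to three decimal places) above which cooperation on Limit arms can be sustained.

Deviating for the 2 undetected periods gains 18−10 = 8 per period over cooperation, then loses 10−5 = 5 per period forever once punishment starts.
Gain: 8(1 + β + … + β^1); loss: 5·β^2/(1−β).
No profitable deviation ⇔ 8(1−β^2) ≤ 5·β^2, i.e. β^2 ≥ 8/(8+5) = 8/13.
Hence β ≥ (8/13)^(1/2) ≈ 0.784.

0.784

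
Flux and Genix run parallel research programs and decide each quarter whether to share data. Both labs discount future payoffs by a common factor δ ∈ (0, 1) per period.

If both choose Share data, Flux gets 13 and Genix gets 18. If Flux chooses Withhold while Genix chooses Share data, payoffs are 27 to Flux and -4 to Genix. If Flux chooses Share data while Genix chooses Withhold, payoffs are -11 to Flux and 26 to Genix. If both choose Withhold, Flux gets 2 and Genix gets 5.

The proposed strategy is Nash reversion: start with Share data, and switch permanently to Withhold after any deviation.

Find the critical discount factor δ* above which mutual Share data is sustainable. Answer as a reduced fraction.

14/25

Flux's threshold: (27−13)/(27−2) = 14/25.
Genix's threshold: (26−18)/(26−5) = 8/21.
14/25 > 8/21, so Flux binds and δ* = 14/25.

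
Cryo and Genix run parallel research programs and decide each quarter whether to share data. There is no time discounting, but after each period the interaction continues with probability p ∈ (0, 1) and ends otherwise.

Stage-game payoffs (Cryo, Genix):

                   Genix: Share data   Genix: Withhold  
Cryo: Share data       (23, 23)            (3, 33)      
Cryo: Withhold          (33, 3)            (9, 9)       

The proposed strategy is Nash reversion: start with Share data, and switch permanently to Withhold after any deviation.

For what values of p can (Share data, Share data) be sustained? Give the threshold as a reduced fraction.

Expected cooperation value is 23 + p·23 + p²·23 + … = 23/(1−p); deviation gives 33 + p·9/(1−p).
23 ≥ 33(1−p) + 9p ⇒ 24p ≥ 10 ⇒ p ≥ 10/24 = 5/12.

5/12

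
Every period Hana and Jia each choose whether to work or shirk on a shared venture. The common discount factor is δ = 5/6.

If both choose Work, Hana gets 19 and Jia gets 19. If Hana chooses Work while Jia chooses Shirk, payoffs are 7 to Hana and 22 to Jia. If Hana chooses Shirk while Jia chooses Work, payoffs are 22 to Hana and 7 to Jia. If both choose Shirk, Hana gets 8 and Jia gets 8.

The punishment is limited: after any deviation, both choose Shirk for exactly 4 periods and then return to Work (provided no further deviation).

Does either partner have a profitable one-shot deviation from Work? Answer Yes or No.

No

A one-shot deviation gives 22 now, then 8 for 4 periods, then back to 19.
Gain from deviating: (22−19) today; loss: (19−8) in each of the next 4 periods.
No-deviation condition: (19−8)(δ+…+δ^4) ≥ 22−19, i.e. δ+…+δ^4 ≥ 3/11.
At δ = 5/6: δ+…+δ^4 = 2.5887 ≥ 0.2727.
So cooperation is sustainable.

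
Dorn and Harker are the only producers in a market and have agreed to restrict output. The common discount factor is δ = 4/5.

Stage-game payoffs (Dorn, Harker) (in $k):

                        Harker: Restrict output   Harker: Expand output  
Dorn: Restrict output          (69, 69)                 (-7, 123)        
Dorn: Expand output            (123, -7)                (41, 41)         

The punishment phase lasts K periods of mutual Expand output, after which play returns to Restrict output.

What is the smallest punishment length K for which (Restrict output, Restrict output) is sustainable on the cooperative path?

3

IC: δ(1−δ^K)/(1−δ) ≥ (123−69)/(69−41) = 27/14.
With δ = 4/5: need 1 − δ^K ≥ 27/14·(1−4/5)/(4/5), i.e. δ^K ≤ 0.5179.
Since (4/5)^2 = 0.6400 and (4/5)^3 = 0.5120, the smallest such K is 3.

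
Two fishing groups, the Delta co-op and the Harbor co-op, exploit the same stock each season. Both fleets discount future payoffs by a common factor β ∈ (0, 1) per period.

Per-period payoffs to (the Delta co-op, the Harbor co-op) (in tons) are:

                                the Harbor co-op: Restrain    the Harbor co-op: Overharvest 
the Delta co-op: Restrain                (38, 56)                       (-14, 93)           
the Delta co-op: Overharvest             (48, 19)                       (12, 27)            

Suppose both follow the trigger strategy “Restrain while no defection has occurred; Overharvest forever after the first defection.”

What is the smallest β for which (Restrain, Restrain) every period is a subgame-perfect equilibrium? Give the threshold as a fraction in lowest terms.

37/66

the Delta co-op's threshold: (48−38)/(48−12) = 5/18.
the Harbor co-op's threshold: (93−56)/(93−27) = 37/66.
5/18 < 37/66, so the Harbor co-op binds and β* = 37/66.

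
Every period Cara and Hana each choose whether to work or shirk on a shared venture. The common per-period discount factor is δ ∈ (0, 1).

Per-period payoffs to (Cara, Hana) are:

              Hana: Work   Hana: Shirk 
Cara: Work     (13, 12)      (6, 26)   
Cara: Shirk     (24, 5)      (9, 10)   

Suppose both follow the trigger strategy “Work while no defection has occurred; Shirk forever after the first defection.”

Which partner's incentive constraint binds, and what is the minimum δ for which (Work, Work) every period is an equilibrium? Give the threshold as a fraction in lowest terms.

Hana; δ ≥ 7/8

For Cara: deviation gain 24−13 = 11, per-period punishment loss 13−9 = 4. IC gives δ ≥ 11/15.
For Hana: gain 14, loss 2 per period, so δ ≥ 14/16 = 7/8.
The tighter constraint is Hana's, so cooperation needs δ ≥ 7/8.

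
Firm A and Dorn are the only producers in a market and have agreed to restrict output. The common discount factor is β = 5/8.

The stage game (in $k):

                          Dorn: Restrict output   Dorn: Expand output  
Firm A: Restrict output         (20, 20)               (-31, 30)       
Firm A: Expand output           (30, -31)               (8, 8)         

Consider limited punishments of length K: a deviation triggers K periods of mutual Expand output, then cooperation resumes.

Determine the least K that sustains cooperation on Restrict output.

2

Need Σ_{k=1}^{K} β^k ≥ (30−20)/(20−8) = 0.8333 at β = 5/8.
At K = 1 the sum is 0.6250 < 0.8333; at K = 2 it is 1.0156 ≥ 0.8333.
So the minimum punishment length is K = 2.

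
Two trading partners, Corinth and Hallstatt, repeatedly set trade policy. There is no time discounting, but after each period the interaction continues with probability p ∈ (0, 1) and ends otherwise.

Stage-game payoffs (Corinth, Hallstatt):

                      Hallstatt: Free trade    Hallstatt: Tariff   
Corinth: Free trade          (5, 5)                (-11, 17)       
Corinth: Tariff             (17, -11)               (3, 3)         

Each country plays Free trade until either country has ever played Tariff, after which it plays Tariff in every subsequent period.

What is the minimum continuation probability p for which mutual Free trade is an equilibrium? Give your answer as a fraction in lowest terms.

6/7

With no time discounting, the continuation probability p plays the role of the discount factor.
Grim-trigger IC: 5/(1−p) ≥ 17 + 3p/(1−p) ⇒ p ≥ (17−5)/(17−3) = 6/7.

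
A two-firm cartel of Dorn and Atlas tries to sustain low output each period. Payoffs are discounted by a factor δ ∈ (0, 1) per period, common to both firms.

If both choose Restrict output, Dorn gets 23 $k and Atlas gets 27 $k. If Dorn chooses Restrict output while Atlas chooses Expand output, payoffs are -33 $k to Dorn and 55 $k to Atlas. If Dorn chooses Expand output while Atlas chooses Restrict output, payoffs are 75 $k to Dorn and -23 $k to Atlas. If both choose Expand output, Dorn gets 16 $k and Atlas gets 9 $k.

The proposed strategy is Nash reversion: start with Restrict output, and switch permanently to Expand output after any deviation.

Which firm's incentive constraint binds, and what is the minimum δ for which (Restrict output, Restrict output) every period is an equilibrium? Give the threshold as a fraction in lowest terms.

Dorn's threshold: (75−23)/(75−16) = 52/59.
Atlas's threshold: (55−27)/(55−9) = 14/23.
52/59 > 14/23, so Dorn binds and δ* = 52/59.

Dorn; δ ≥ 52/59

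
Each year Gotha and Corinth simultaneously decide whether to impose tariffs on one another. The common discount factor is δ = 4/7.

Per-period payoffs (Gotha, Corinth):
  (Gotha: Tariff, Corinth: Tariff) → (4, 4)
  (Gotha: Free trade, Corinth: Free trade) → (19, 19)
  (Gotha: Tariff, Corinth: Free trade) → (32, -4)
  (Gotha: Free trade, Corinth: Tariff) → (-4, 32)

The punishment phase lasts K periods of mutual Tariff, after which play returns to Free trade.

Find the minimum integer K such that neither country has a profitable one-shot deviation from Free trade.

2

IC: δ(1−δ^K)/(1−δ) ≥ (32−19)/(19−4) = 13/15.
With δ = 4/7: need 1 − δ^K ≥ 13/15·(1−4/7)/(4/7), i.e. δ^K ≤ 0.3500.
Since (4/7)^1 = 0.5714 and (4/7)^2 = 0.3265, the smallest such K is 2.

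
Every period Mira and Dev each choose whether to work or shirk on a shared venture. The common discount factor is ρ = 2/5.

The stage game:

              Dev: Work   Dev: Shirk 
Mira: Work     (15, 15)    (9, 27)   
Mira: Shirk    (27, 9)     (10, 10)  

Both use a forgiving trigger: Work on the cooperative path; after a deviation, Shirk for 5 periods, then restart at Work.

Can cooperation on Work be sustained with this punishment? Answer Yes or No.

Comparing payoff streams over the 6 periods until play realigns: cooperate → 15(1+ρ+…+ρ^5); deviate → 27 + 10(ρ+…+ρ^5).
Cooperation is sustained iff (15−10)(ρ+…+ρ^5) ≥ 27−15.
ρ+…+ρ^5 = 2/5·(1−(2/5)^5)/(1−2/5) = 0.6598, and (27−15)/(15−10) = 2.4000.
0.6598 < 2.4000, so cooperation is not sustainable.

No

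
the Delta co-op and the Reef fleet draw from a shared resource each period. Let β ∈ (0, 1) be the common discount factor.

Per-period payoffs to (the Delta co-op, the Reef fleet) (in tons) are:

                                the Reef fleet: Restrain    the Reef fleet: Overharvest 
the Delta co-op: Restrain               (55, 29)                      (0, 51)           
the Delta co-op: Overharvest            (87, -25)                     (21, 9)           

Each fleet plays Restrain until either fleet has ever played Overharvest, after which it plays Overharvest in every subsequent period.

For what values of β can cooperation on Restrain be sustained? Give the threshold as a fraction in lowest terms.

11/21

For the Delta co-op: deviation gain 87−55 = 32, per-period punishment loss 55−21 = 34. IC gives β ≥ 32/66 = 16/33.
For the Reef fleet: gain 22, loss 20 per period, so β ≥ 22/42 = 11/21.
The tighter constraint is the Reef fleet's, so cooperation needs β ≥ 11/21.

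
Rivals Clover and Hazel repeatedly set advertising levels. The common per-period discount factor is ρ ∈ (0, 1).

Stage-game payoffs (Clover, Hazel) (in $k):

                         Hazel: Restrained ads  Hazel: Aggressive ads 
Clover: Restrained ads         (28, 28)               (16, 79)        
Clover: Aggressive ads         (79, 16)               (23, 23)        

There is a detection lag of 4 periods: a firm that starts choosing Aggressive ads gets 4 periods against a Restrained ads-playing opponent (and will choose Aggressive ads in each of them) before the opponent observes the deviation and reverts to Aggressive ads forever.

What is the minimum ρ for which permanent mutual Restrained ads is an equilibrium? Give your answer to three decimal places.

Deviating for the 4 undetected periods gains 79−28 = 51 per period over cooperation, then loses 28−23 = 5 per period forever once punishment starts.
Gain: 51(1 + ρ + … + ρ^3); loss: 5·ρ^4/(1−ρ).
No profitable deviation ⇔ 51(1−ρ^4) ≤ 5·ρ^4, i.e. ρ^4 ≥ 51/(51+5) = 51/56.
Hence ρ ≥ (51/56)^(1/4) ≈ 0.977.

0.977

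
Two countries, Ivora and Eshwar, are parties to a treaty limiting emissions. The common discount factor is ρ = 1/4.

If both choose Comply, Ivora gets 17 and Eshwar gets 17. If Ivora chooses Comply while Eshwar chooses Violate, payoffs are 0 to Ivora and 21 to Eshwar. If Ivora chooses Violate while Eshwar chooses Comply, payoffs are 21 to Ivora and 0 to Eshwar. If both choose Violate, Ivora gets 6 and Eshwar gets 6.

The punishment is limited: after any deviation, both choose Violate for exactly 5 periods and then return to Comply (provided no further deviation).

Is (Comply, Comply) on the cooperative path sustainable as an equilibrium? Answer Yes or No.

No

Comparing payoff streams over the 6 periods until play realigns: cooperate → 17(1+ρ+…+ρ^5); deviate → 21 + 6(ρ+…+ρ^5).
Cooperation is sustained iff (17−6)(ρ+…+ρ^5) ≥ 21−17.
ρ+…+ρ^5 = 1/4·(1−(1/4)^5)/(1−1/4) = 0.3330, and (21−17)/(17−6) = 0.3636.
0.3330 < 0.3636, so cooperation is not sustainable.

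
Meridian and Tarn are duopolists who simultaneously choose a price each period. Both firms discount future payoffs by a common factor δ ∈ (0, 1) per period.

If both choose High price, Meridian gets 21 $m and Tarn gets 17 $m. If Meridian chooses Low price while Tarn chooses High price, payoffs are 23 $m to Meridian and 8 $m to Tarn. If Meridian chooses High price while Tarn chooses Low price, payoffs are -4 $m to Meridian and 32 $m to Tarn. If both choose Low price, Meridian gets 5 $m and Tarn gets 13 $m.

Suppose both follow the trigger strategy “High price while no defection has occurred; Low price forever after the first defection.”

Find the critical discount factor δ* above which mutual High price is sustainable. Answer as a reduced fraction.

15/19

Meridian: cooperation gives 21 each period; deviation gives 23 once then 5 forever.
  21/(1−δ) ≥ 23 + 5δ/(1−δ) ⇒ δ ≥ 2/18 = 1/9.
Tarn: cooperation gives 17 each period; deviation gives 32 once then 13 forever.
  δ ≥ 15/19.
Both must hold, so the binding constraint is Tarn's: δ ≥ 15/19.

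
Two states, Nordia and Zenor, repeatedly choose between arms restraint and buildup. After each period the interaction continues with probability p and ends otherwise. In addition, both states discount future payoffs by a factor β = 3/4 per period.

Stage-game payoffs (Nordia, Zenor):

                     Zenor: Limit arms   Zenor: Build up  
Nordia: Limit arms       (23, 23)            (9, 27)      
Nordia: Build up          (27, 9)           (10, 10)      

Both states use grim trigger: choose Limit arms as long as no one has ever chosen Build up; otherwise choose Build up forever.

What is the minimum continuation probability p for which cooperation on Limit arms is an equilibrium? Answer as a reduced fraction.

Expected continuation weight on next period's payoff is β·p = 3/4·p, which plays the role of the discount factor.
Cooperation requires 3/4·p ≥ (27−23)/(27−10) = 4/17, hence p ≥ 16/51.

16/51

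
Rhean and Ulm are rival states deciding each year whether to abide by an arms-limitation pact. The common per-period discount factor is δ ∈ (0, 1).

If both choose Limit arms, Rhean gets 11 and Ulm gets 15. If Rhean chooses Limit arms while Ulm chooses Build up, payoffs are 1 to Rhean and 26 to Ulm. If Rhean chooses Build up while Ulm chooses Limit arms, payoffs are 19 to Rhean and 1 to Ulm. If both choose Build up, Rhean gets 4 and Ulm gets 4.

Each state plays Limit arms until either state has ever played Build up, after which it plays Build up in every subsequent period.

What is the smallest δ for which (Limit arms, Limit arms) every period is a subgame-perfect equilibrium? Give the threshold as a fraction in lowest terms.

Rhean's threshold: (19−11)/(19−4) = 8/15.
Ulm's threshold: (26−15)/(26−4) = 1/2.
8/15 > 1/2, so Rhean binds and δ* = 8/15.

8/15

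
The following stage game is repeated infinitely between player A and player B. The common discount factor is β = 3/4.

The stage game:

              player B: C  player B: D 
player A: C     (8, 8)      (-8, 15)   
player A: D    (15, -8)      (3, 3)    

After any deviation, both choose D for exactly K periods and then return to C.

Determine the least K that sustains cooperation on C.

3

Need Σ_{k=1}^{K} β^k ≥ (15−8)/(8−3) = 1.4000 at β = 3/4.
At K = 2 the sum is 1.3125 < 1.4000; at K = 3 it is 1.7344 ≥ 1.4000.
So the minimum punishment length is K = 3.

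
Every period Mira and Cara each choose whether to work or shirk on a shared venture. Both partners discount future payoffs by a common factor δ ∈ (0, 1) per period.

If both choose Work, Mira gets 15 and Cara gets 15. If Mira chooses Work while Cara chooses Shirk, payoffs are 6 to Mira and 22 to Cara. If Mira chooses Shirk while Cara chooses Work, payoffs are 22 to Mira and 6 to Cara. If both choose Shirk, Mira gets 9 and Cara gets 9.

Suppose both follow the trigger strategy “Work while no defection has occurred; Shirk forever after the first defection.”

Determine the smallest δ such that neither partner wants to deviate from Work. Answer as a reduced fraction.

15/(1−δ) ≥ 22 + 9δ/(1−δ)
15 ≥ 22 − 13δ
δ ≥ 7/13.

7/13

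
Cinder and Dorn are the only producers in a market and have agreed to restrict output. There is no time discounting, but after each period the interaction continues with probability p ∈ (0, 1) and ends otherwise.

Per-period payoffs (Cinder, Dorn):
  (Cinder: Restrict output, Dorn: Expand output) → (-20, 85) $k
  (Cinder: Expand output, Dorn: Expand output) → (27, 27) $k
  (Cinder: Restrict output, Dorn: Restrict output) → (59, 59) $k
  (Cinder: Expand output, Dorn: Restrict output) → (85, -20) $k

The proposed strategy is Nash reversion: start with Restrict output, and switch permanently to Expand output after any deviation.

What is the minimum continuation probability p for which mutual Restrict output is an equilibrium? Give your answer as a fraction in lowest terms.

13/29

With no time discounting, the continuation probability p plays the role of the discount factor.
Grim-trigger IC: 59/(1−p) ≥ 85 + 27p/(1−p) ⇒ p ≥ (85−59)/(85−27) = 13/29.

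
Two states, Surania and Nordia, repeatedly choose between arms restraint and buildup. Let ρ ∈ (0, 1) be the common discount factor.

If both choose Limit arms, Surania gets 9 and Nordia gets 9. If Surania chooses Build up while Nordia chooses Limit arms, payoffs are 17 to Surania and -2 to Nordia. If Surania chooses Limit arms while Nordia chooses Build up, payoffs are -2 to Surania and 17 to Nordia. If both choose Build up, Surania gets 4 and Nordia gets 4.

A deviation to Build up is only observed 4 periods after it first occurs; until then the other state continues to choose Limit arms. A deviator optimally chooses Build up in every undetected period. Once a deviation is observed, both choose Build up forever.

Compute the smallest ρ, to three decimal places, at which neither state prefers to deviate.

Deviating for the 4 undetected periods gains 17−9 = 8 per period over cooperation, then loses 9−4 = 5 per period forever once punishment starts.
Gain: 8(1 + ρ + … + ρ^3); loss: 5·ρ^4/(1−ρ).
No profitable deviation ⇔ 8(1−ρ^4) ≤ 5·ρ^4, i.e. ρ^4 ≥ 8/(8+5) = 8/13.
Hence ρ ≥ (8/13)^(1/4) ≈ 0.886.

0.886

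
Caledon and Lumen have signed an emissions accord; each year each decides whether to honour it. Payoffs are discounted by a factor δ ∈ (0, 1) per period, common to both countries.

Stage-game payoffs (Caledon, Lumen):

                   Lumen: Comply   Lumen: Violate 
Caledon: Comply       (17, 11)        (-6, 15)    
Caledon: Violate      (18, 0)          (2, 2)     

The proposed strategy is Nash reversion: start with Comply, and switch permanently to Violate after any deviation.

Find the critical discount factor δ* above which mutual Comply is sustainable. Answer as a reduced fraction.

4/13

For Caledon: deviation gain 18−17 = 1, per-period punishment loss 17−2 = 15. IC gives δ ≥ 1/16.
For Lumen: gain 4, loss 9 per period, so δ ≥ 4/13.
The tighter constraint is Lumen's, so cooperation needs δ ≥ 4/13.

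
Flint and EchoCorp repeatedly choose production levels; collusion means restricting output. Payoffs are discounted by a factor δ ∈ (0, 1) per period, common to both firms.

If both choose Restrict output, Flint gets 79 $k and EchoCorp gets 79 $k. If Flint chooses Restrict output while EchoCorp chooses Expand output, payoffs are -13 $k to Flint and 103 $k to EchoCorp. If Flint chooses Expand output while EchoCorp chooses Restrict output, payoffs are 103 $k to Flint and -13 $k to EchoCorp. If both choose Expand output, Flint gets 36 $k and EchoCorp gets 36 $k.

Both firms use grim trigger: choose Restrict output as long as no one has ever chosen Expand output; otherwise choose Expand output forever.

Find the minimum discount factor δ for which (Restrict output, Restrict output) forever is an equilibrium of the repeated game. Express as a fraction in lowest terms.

One-period gain from deviating is 103 − 79 = 24. The loss is 79 − 36 = 43 in every subsequent period, with present value 43·δ/(1−δ).
Deviation is unprofitable when 43·δ/(1−δ) ≥ 24, i.e. δ/(1−δ) ≥ 24/43.
Equivalently δ ≥ 24/(24+43) = 24/67.

24/67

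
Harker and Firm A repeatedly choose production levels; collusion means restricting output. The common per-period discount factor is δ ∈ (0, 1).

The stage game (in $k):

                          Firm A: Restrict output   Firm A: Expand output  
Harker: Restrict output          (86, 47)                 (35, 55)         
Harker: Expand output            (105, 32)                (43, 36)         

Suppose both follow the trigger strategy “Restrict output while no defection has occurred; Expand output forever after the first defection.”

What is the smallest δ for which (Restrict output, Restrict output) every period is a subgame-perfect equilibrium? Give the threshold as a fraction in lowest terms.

Harker: cooperation gives 86 each period; deviation gives 105 once then 43 forever.
  86/(1−δ) ≥ 105 + 43δ/(1−δ) ⇒ δ ≥ 19/62.
Firm A: cooperation gives 47 each period; deviation gives 55 once then 36 forever.
  δ ≥ 8/19.
Both must hold, so the binding constraint is Firm A's: δ ≥ 8/19.

8/19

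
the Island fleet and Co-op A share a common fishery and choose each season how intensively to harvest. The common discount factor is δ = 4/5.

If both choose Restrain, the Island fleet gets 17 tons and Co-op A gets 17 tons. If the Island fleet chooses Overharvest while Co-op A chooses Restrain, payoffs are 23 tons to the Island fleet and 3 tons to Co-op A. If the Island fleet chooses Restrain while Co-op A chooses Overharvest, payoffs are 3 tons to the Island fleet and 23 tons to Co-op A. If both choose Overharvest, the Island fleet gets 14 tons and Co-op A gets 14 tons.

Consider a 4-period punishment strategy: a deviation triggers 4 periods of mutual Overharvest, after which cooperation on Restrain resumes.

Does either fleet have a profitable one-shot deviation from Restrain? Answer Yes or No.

IC: δ+…+δ^4 ≥ (23−17)/(17−14) = 2.
At δ = 4/5: partial sum = 2.3616 ≥ 2.0000. Cooperation sustainable.

No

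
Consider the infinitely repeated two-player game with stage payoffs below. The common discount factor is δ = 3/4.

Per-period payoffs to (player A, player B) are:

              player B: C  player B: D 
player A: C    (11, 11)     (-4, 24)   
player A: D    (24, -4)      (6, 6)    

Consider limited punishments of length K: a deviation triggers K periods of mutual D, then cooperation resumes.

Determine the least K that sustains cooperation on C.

8

No profitable deviation requires (11−6)(δ+…+δ^K) ≥ 24−11, i.e. δ+…+δ^K ≥ 13/5 ≈ 2.6000.
With δ = 3/4, the partial sums are K=1: 0.7500, K=2: 1.3125, …, K=6: 2.4661, K=7: 2.5995, K=8: 2.6997.
K = 8 is the first length at which the sum reaches 2.6000.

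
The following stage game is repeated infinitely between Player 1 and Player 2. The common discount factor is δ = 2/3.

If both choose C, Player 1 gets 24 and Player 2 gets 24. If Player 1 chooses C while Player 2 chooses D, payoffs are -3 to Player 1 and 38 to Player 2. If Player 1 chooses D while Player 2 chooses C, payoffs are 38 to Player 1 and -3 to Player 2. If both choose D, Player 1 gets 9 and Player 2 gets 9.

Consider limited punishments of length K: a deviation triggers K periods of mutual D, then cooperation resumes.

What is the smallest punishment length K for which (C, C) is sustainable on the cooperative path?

2

No profitable deviation requires (24−9)(δ+…+δ^K) ≥ 38−24, i.e. δ+…+δ^K ≥ 14/15 ≈ 0.9333.
With δ = 2/3, the partial sums are K=1: 0.6667, K=2: 1.1111.
K = 2 is the first length at which the sum reaches 0.9333.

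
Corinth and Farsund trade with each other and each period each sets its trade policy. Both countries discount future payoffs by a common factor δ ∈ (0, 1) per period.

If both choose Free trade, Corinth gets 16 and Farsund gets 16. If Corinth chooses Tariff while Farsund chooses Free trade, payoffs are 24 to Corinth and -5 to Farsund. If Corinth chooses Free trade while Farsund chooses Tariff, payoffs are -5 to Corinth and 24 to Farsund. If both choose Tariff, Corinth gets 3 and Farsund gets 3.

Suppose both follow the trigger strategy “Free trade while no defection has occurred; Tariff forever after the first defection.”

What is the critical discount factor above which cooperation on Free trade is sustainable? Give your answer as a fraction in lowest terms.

16/(1−δ) ≥ 24 + 3δ/(1−δ)
16 ≥ 24 − 21δ
δ ≥ 8/21.

8/21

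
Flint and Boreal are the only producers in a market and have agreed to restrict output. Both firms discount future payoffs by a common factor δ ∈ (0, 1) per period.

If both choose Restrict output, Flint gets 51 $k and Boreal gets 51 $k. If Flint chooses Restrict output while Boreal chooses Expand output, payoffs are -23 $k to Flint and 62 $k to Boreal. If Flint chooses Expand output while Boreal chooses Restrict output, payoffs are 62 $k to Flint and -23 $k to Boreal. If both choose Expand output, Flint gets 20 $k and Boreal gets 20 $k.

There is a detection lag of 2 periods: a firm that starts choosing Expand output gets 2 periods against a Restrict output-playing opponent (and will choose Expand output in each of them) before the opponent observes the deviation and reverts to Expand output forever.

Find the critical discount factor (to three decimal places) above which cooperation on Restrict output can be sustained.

The best deviation is to choose Expand output for all 2 undetected periods, earning 62 each, then 20 forever once detected.
Deviation value: 62(1−δ^2)/(1−δ) + 20δ^2/(1−δ); cooperation value: 51/(1−δ).
IC: 51 ≥ 62(1−δ^2) + 20δ^2 = 62 − 42δ^2.
So δ^2 ≥ 11/42, giving δ ≥ (11/42)^(1/2) ≈ 0.512.

0.512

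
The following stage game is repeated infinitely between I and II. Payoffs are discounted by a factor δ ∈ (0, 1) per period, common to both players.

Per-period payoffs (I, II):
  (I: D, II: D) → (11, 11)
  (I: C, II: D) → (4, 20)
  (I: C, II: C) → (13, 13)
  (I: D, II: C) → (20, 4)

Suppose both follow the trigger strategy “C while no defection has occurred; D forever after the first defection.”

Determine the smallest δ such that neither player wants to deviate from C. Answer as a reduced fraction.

13/(1−δ) ≥ 20 + 11δ/(1−δ)
13 ≥ 20 − 9δ
δ ≥ 7/9.

7/9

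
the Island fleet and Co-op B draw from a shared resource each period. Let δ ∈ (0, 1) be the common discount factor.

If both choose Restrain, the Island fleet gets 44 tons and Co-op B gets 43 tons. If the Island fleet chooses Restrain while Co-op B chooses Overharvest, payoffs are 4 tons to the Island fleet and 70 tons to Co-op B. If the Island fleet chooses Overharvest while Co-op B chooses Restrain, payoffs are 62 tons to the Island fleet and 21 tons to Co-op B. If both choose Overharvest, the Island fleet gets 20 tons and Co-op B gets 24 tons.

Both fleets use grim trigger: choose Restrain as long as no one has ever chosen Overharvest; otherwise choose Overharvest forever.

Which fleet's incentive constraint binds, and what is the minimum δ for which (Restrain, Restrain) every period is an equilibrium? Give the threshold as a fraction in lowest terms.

For the Island fleet: deviation gain 62−44 = 18, per-period punishment loss 44−20 = 24. IC gives δ ≥ 18/42 = 3/7.
For Co-op B: gain 27, loss 19 per period, so δ ≥ 27/46.
The tighter constraint is Co-op B's, so cooperation needs δ ≥ 27/46.

Co-op B; δ ≥ 27/46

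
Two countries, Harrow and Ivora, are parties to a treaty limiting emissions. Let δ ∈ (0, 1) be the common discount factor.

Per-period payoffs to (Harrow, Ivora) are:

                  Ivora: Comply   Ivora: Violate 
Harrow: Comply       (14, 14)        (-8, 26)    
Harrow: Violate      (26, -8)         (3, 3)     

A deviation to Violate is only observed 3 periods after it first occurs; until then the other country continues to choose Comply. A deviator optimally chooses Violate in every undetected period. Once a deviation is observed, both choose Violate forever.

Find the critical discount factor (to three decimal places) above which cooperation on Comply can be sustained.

Deviating for the 3 undetected periods gains 26−14 = 12 per period over cooperation, then loses 14−3 = 11 per period forever once punishment starts.
Gain: 12(1 + δ + … + δ^2); loss: 11·δ^3/(1−δ).
No profitable deviation ⇔ 12(1−δ^3) ≤ 11·δ^3, i.e. δ^3 ≥ 12/(12+11) = 12/23.
Hence δ ≥ (12/23)^(1/3) ≈ 0.805.

0.805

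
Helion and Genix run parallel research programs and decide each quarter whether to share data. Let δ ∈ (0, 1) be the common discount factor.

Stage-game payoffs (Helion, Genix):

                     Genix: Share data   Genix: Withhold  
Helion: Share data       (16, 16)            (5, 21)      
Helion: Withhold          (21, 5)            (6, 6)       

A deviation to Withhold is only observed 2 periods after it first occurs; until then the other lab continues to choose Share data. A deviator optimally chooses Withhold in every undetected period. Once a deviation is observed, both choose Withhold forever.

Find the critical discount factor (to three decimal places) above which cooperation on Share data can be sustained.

0.577

Deviating for the 2 undetected periods gains 21−16 = 5 per period over cooperation, then loses 16−6 = 10 per period forever once punishment starts.
Gain: 5(1 + δ + … + δ^1); loss: 10·δ^2/(1−δ).
No profitable deviation ⇔ 5(1−δ^2) ≤ 10·δ^2, i.e. δ^2 ≥ 5/(5+10) = 1/3.
Hence δ ≥ (1/3)^(1/2) ≈ 0.577.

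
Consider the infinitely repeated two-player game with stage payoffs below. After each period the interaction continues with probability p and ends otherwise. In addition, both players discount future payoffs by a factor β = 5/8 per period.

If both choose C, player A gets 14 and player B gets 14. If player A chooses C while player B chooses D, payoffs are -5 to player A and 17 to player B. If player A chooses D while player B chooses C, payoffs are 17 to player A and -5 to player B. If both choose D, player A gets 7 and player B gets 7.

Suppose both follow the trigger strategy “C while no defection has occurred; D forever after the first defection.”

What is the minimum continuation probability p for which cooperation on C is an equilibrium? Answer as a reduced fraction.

Expected continuation weight on next period's payoff is β·p = 5/8·p, which plays the role of the discount factor.
Cooperation requires 5/8·p ≥ (17−14)/(17−7) = 3/10, hence p ≥ 12/25.

12/25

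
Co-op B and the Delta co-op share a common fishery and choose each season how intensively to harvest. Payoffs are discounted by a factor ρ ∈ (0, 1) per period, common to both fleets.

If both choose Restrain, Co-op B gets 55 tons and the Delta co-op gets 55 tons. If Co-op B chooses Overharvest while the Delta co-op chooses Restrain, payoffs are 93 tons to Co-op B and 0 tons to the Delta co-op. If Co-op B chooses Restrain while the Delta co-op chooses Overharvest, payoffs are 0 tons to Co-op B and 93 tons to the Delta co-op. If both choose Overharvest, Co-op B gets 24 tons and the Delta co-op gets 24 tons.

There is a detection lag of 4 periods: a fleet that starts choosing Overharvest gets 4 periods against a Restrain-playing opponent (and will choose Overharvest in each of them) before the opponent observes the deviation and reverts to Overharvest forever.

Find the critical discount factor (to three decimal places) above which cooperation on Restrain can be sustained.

0.861

Deviating for the 4 undetected periods gains 93−55 = 38 per period over cooperation, then loses 55−24 = 31 per period forever once punishment starts.
Gain: 38(1 + ρ + … + ρ^3); loss: 31·ρ^4/(1−ρ).
No profitable deviation ⇔ 38(1−ρ^4) ≤ 31·ρ^4, i.e. ρ^4 ≥ 38/(38+31) = 38/69.
Hence ρ ≥ (38/69)^(1/4) ≈ 0.861.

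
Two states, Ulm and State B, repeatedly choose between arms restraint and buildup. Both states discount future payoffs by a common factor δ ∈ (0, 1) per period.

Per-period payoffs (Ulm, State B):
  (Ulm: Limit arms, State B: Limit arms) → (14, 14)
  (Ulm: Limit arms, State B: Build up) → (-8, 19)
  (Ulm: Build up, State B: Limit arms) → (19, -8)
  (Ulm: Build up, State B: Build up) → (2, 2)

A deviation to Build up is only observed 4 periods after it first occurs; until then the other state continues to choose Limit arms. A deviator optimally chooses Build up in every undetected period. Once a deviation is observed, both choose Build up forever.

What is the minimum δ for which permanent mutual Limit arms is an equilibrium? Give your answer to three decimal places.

Deviating for the 4 undetected periods gains 19−14 = 5 per period over cooperation, then loses 14−2 = 12 per period forever once punishment starts.
Gain: 5(1 + δ + … + δ^3); loss: 12·δ^4/(1−δ).
No profitable deviation ⇔ 5(1−δ^4) ≤ 12·δ^4, i.e. δ^4 ≥ 5/(5+12) = 5/17.
Hence δ ≥ (5/17)^(1/4) ≈ 0.736.

0.736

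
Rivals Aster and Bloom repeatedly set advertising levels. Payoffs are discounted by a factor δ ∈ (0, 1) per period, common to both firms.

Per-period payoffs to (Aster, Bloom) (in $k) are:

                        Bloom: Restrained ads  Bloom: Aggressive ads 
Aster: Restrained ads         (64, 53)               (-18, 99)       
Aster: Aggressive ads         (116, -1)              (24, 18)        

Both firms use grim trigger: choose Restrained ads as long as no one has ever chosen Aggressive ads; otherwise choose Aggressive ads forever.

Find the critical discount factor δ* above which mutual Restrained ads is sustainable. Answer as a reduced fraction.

Aster: cooperation gives 64 each period; deviation gives 116 once then 24 forever.
  64/(1−δ) ≥ 116 + 24δ/(1−δ) ⇒ δ ≥ 52/92 = 13/23.
Bloom: cooperation gives 53 each period; deviation gives 99 once then 18 forever.
  δ ≥ 46/81.
Both must hold, so the binding constraint is Bloom's: δ ≥ 46/81.

46/81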